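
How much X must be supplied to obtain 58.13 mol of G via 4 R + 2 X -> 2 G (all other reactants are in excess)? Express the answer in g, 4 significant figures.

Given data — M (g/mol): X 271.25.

15770 g

n(G) = 58.13 mol
n(X) = (2/2) × 58.13 = 58.13 mol
mass = 58.13 × 271.25 = 15770 g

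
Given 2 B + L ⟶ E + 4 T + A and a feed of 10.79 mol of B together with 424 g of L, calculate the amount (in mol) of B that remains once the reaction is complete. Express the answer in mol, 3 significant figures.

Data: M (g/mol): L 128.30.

n(B) = 10.79 mol
n(L) = 424.0 / 128.30 = 3.305 mol
n/ν for B = 10.79/2 = 5.395
n/ν for L = 3.305/1 = 3.305
Smallest n/ν is L → limiting reagent.
B consumed = (2/1) × 3.305 = 6.610 mol
B remaining = 10.79 − 6.610 = 4.180 mol

4.18 mol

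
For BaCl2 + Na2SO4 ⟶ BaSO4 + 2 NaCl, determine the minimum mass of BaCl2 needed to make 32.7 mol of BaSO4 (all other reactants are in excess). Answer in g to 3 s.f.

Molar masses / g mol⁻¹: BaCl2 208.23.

6810 g

n(BaSO4) = 32.70 mol
n(BaCl2) = (1/1) × 32.70 = 32.70 mol
mass = 32.70 × 208.23 = 6809 g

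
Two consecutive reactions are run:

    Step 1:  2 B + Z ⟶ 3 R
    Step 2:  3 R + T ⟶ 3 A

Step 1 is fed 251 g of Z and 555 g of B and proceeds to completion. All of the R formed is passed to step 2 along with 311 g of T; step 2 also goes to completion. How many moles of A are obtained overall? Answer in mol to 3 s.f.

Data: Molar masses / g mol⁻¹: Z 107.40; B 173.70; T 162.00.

4.79 mol

Step 1:
n(Z) = 251.0 / 107.40 = 2.337 mol
n(B) = 555.0 / 173.70 = 3.195 mol
n/ν → Z: 2.337, B: 1.598; B is limiting.
n(R) produced = (3/2) × 3.195 = 4.793 mol
Step 2:
n(R) available = 4.793 mol
n(T) = 311.0 / 162.00 = 1.920 mol
n/ν → R: 1.598, T: 1.920; R is limiting.
n(A) = (3/3) × 4.793 = 4.793 mol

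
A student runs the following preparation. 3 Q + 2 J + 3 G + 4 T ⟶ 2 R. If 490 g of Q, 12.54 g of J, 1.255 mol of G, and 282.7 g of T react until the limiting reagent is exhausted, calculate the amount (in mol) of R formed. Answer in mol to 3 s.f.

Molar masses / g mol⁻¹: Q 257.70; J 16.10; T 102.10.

0.779 mol

n(Q) = 490.0 / 257.70 = 1.901 mol
n(J) = 12.54 / 16.10 = 0.7789 mol
n(G) = 1.255 mol
n(T) = 282.7 / 102.10 = 2.769 mol
n/ν for Q = 1.901/3 = 0.6337
n/ν for J = 0.7789/2 = 0.3895
n/ν for G = 1.255/3 = 0.4183
n/ν for T = 2.769/4 = 0.6923
Smallest n/ν is J → limiting reagent.
n(R) = (2/2) × 0.7789 = 0.7789 mol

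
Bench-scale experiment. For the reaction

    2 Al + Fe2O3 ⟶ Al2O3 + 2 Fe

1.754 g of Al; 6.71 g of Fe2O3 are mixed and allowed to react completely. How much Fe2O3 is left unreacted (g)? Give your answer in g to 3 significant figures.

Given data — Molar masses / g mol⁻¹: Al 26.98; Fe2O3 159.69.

n(Al) = 1.754 / 26.98 = 0.06501 mol
n(Fe2O3) = 6.710 / 159.69 = 0.04202 mol
n/ν for Al = 0.06501/2 = 0.03251
n/ν for Fe2O3 = 0.04202/1 = 0.04202
Smallest n/ν is Al → limiting reagent.
Fe2O3 consumed = (1/2) × 0.06501 = 0.03251 mol
Fe2O3 remaining = 0.04202 − 0.03251 = 0.009510 mol
mass = 0.009510 × 159.69 = 1.519 g

1.52 g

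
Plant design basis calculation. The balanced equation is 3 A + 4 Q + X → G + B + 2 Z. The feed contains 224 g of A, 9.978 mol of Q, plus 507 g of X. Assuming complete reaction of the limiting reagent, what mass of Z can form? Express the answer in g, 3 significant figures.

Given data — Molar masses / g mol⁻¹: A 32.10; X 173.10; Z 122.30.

569 g

n(A) = 224.0 / 32.10 = 6.978 mol
n(Q) = 9.978 mol
n(X) = 507.0 / 173.10 = 2.929 mol
n/ν for A = 6.978/3 = 2.326
n/ν for Q = 9.978/4 = 2.495
n/ν for X = 2.929/1 = 2.929
Smallest n/ν is A → limiting reagent.
n(Z) = (2/3) × 6.978 = 4.652 mol
mass = 4.652 × 122.30 = 568.9 g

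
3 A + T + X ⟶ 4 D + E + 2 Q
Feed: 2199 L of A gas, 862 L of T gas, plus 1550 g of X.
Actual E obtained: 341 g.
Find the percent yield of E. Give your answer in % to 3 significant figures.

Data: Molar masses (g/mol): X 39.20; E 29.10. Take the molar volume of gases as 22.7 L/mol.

36.3 %

n(A) = 2199 / 22.7 = 96.87 mol
n(T) = 862.0 / 22.7 = 37.97 mol
n(X) = 1550 / 39.20 = 39.54 mol
n/ν for A = 96.87/3 = 32.29
n/ν for T = 37.97/1 = 37.97
n/ν for X = 39.54/1 = 39.54
Smallest n/ν is A → limiting reagent.
theoretical n(E) = (1/3) × 96.87 = 32.29 mol → 939.6 g
% yield = 341 / 939.6 × 100 = 36.29 %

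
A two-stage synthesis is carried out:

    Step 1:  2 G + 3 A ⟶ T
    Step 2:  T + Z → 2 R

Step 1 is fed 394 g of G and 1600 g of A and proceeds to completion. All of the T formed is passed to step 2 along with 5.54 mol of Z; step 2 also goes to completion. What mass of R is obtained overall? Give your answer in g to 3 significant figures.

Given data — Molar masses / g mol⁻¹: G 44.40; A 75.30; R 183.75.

1630 g

Step 1:
n(G) = 394.0 / 44.40 = 8.874 mol
n(A) = 1600 / 75.30 = 21.25 mol
n/ν for G = 8.874/2 = 4.437
n/ν for A = 21.25/3 = 7.083
Smallest n/ν is G → limiting reagent.
n(T) produced = (1/2) × 8.874 = 4.437 mol
Step 2:
n(T) available = 4.437 mol
n(Z) = 5.540 mol
n/ν for T = 4.437/1 = 4.437
n/ν for Z = 5.540/1 = 5.540
Smallest n/ν is T → limiting reagent.
n(R) = (2/1) × 4.437 = 8.874 mol
mass = 8.874 × 183.75 = 1631 g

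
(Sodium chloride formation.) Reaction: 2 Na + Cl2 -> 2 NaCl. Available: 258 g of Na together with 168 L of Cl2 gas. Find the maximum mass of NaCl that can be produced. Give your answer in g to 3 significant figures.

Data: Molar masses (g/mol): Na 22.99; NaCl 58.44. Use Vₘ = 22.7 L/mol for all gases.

n(Na) = 258.0 / 22.99 = 11.22 mol
n(Cl2) = 168.0 / 22.7 = 7.401 mol
n/ν → Na: 5.610, Cl2: 7.401; Na is limiting.
n(NaCl) = (2/2) × 11.22 = 11.22 mol
mass = 11.22 × 58.44 = 655.7 g

656 g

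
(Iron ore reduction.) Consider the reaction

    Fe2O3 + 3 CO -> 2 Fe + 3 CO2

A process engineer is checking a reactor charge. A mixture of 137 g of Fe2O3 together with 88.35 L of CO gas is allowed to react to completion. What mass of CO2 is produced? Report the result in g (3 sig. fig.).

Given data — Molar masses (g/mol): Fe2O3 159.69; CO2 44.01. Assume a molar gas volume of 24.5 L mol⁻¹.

n(Fe2O3) = 137.0 / 159.69 = 0.8579 mol
n(CO) = 88.35 / 24.5 = 3.606 mol
n/ν for Fe2O3 = 0.8579/1 = 0.8579
n/ν for CO = 3.606/3 = 1.202
Smallest n/ν is Fe2O3 → limiting reagent.
n(CO2) = (3/1) × 0.8579 = 2.574 mol
mass = 2.574 × 44.01 = 113.3 g

113 g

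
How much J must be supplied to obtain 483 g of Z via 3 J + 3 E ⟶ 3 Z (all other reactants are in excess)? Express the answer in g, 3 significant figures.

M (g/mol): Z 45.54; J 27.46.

291 g

n(Z) = 483 / 45.54 = 10.61 mol
n(J) = (3/3) × 10.61 = 10.61 mol
mass = 10.61 × 27.46 = 291.4 g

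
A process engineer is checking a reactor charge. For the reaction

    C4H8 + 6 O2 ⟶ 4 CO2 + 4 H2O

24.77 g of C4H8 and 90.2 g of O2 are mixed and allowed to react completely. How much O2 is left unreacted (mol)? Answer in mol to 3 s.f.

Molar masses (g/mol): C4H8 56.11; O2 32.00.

0.170 mol

n(C4H8) = 24.77 / 56.11 = 0.4415 mol
n(O2) = 90.20 / 32.00 = 2.819 mol
n/ν for C4H8 = 0.4415/1 = 0.4415
n/ν for O2 = 2.819/6 = 0.4698
Smallest n/ν is C4H8 → limiting reagent.
O2 consumed = (6/1) × 0.4415 = 2.649 mol
O2 remaining = 2.819 − 2.649 = 0.1700 mol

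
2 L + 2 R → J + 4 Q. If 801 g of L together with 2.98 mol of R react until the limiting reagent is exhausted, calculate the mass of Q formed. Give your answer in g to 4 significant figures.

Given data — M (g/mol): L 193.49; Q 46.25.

275.7 g

n(L) = 801.0 / 193.49 = 4.140 mol
n(R) = 2.980 mol
n/ν for L = 4.140/2 = 2.070
n/ν for R = 2.980/2 = 1.490
Smallest n/ν is R → limiting reagent.
n(Q) = (4/2) × 2.980 = 5.960 mol
mass = 5.960 × 46.25 = 275.7 g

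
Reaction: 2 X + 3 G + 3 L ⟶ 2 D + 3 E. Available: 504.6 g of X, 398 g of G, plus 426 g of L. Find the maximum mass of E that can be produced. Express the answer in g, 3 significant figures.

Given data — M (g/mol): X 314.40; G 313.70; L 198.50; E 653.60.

n(X) = 504.6 / 314.40 = 1.605 mol
n(G) = 398.0 / 313.70 = 1.269 mol
n(L) = 426.0 / 198.50 = 2.146 mol
n/ν → X: 0.8025, G: 0.4230, L: 0.7153; G is limiting.
n(E) = (3/3) × 1.269 = 1.269 mol
mass = 1.269 × 653.60 = 829.4 g

829 g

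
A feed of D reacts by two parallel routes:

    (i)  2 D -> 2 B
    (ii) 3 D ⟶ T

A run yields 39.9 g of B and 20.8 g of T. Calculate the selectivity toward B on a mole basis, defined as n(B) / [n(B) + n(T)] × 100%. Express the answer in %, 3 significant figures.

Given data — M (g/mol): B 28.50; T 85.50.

85.2 %

n(B) = 39.9 / 28.50 = 1.400 mol
n(T) = 20.8 / 85.50 = 0.2433 mol
selectivity = 1.400/(1.400+0.2433) × 100 = 85.19 %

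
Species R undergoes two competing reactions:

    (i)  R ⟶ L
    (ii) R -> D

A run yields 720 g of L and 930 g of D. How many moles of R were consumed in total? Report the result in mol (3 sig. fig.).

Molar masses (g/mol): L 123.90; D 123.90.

13.3 mol

n(L) = 720 / 123.90 = 5.811 mol
n(D) = 930 / 123.90 = 7.506 mol
n(R) via (i) = (1/1)×5.811 = 5.811 mol
n(R) via (ii) = (1/1)×7.506 = 7.506 mol
total n(R) = 5.811 + 7.506 = 13.32 mol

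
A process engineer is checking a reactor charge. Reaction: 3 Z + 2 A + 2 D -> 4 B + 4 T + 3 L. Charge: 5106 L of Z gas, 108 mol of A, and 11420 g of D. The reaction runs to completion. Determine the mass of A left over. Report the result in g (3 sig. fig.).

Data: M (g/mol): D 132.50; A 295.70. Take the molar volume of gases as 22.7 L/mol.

n(Z) = 5106 / 22.7 = 224.9 mol
n(A) = 108.0 mol
n(D) = 11420 / 132.50 = 86.19 mol
n/ν for Z = 224.9/3 = 74.97
n/ν for A = 108.0/2 = 54.00
n/ν for D = 86.19/2 = 43.10
Smallest n/ν is D → limiting reagent.
A consumed = (2/2) × 86.19 = 86.19 mol
A remaining = 108.0 − 86.19 = 21.81 mol
mass = 21.81 × 295.70 = 6449 g

6450 g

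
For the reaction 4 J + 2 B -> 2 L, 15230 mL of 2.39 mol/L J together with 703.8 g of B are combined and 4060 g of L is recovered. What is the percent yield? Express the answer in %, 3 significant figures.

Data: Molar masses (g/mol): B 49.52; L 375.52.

76.1 %

n(J) = 2.39 × 15230/1000 = 36.40 mol
n(B) = 703.8 / 49.52 = 14.21 mol
n/ν for J = 36.40/4 = 9.100
n/ν for B = 14.21/2 = 7.105
Smallest n/ν is B → limiting reagent.
theoretical n(L) = (2/2) × 14.21 = 14.21 mol → 5336 g
% yield = 4060 / 5336 × 100 = 76.09 %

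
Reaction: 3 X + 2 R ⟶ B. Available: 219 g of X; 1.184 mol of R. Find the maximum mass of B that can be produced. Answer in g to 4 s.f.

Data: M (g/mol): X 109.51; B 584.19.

345.8 g

n(X) = 219.0 / 109.51 = 2.000 mol
n(R) = 1.184 mol
n/ν for X = 2.000/3 = 0.6667
n/ν for R = 1.184/2 = 0.5920
Smallest n/ν is R → limiting reagent.
n(B) = (1/2) × 1.184 = 0.5920 mol
mass = 0.5920 × 584.19 = 345.8 g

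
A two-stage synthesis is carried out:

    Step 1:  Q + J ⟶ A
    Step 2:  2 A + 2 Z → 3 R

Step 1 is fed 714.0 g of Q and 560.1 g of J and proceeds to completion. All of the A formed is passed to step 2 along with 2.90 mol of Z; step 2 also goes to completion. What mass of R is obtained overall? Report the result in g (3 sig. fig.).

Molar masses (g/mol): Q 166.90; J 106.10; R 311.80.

Step 1:
n(Q) = 714.0 / 166.90 = 4.278 mol
n(J) = 560.1 / 106.10 = 5.279 mol
n/ν → Q: 4.278, J: 5.279; Q is limiting.
n(A) produced = (1/1) × 4.278 = 4.278 mol
Step 2:
n(A) available = 4.278 mol
n(Z) = 2.900 mol
n/ν → A: 2.139, Z: 1.450; Z is limiting.
n(R) = (3/2) × 2.900 = 4.350 mol
mass = 4.350 × 311.80 = 1356 g

1360 g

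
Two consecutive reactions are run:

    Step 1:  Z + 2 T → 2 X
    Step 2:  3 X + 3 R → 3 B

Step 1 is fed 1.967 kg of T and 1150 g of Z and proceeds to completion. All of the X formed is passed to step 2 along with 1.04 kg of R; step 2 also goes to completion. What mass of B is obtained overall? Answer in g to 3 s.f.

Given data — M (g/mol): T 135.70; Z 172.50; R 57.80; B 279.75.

Step 1:
n(T) = 1.967×1000 / 135.70 = 14.50 mol
n(Z) = 1150 / 172.50 = 6.667 mol
n/ν for T = 14.50/2 = 7.250
n/ν for Z = 6.667/1 = 6.667
Smallest n/ν is Z → limiting reagent.
n(X) produced = (2/1) × 6.667 = 13.33 mol
Step 2:
n(X) available = 13.33 mol
n(R) = 1.040×1000 / 57.80 = 17.99 mol
n/ν for X = 13.33/3 = 4.443
n/ν for R = 17.99/3 = 5.997
Smallest n/ν is X → limiting reagent.
n(B) = (3/3) × 13.33 = 13.33 mol
mass = 13.33 × 279.75 = 3729 g

3730 g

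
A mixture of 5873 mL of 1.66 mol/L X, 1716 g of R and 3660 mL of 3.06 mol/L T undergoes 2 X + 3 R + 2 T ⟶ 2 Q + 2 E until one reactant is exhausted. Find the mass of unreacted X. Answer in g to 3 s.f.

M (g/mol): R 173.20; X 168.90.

n(X) = 1.66 × 5873/1000 = 9.749 mol
n(R) = 1716 / 173.20 = 9.908 mol
n(T) = 3.06 × 3660/1000 = 11.20 mol
n/ν for X = 9.749/2 = 4.875
n/ν for R = 9.908/3 = 3.303
n/ν for T = 11.20/2 = 5.600
Smallest n/ν is R → limiting reagent.
X consumed = (2/3) × 9.908 = 6.605 mol
X remaining = 9.749 − 6.605 = 3.144 mol
mass = 3.144 × 168.90 = 531.0 g

531 g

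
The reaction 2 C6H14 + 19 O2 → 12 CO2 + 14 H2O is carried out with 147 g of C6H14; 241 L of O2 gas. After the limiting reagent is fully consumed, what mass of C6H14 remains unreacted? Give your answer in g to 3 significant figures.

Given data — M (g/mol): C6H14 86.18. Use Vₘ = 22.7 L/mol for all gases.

50.7 g

n(C6H14) = 147.0 / 86.18 = 1.706 mol
n(O2) = 241.0 / 22.7 = 10.62 mol
n/ν for C6H14 = 1.706/2 = 0.8530
n/ν for O2 = 10.62/19 = 0.5589
Smallest n/ν is O2 → limiting reagent.
C6H14 consumed = (2/19) × 10.62 = 1.118 mol
C6H14 remaining = 1.706 − 1.118 = 0.5880 mol
mass = 0.5880 × 86.18 = 50.67 g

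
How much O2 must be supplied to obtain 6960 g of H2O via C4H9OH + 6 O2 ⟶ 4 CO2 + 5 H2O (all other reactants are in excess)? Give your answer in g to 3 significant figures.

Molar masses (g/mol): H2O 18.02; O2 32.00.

14800 g

n(H2O) = 6960 / 18.02 = 386.2 mol
n(O2) = (6/5) × 386.2 = 463.4 mol
mass = 463.4 × 32.00 = 14830 g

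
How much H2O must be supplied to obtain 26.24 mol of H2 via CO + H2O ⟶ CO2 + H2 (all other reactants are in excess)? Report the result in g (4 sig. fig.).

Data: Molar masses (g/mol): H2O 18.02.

472.8 g

n(H2) = 26.24 mol
n(H2O) = (1/1) × 26.24 = 26.24 mol
mass = 26.24 × 18.02 = 472.8 g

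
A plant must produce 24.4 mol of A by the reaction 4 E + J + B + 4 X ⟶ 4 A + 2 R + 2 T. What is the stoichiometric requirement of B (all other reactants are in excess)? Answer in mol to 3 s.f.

n(A) = 24.40 mol
n(B) = (1/4) × 24.40 = 6.100 mol

6.10 mol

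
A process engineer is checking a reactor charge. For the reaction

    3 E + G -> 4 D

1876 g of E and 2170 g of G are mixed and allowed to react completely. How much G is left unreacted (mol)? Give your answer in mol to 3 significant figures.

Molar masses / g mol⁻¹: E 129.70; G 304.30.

n(E) = 1876 / 129.70 = 14.46 mol
n(G) = 2170 / 304.30 = 7.131 mol
n/ν for E = 14.46/3 = 4.820
n/ν for G = 7.131/1 = 7.131
Smallest n/ν is E → limiting reagent.
G consumed = (1/3) × 14.46 = 4.820 mol
G remaining = 7.131 − 4.820 = 2.311 mol

2.31 mol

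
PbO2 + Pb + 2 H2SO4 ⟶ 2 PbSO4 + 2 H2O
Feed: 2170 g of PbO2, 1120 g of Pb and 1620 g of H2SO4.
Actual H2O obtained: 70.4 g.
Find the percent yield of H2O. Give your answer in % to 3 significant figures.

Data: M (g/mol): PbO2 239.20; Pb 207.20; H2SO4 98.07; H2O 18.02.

n(PbO2) = 2170 / 239.20 = 9.072 mol
n(Pb) = 1120 / 207.20 = 5.405 mol
n(H2SO4) = 1620 / 98.07 = 16.52 mol
n/ν → PbO2: 9.072, Pb: 5.405, H2SO4: 8.260; Pb is limiting.
theoretical n(H2O) = (2/1) × 5.405 = 10.81 mol → 194.8 g
% yield = 70.4 / 194.8 × 100 = 36.14 %

36.1 %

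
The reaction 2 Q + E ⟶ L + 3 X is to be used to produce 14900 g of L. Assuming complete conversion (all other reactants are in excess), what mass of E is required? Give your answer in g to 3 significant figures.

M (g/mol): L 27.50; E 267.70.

145000 g

n(L) = 14900 / 27.50 = 541.8 mol
n(E) = (1/1) × 541.8 = 541.8 mol
mass = 541.8 × 267.70 = 145000 g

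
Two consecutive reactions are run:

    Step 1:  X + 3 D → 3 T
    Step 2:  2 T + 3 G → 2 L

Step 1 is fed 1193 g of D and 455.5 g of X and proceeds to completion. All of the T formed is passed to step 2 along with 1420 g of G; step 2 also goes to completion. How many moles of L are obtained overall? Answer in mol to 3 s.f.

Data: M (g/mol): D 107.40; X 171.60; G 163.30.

5.80 mol

Step 1:
n(D) = 1193 / 107.40 = 11.11 mol
n(X) = 455.5 / 171.60 = 2.654 mol
n/ν for D = 11.11/3 = 3.703
n/ν for X = 2.654/1 = 2.654
Smallest n/ν is X → limiting reagent.
n(T) produced = (3/1) × 2.654 = 7.962 mol
Step 2:
n(T) available = 7.962 mol
n(G) = 1420 / 163.30 = 8.696 mol
n/ν for T = 7.962/2 = 3.981
n/ν for G = 8.696/3 = 2.899
Smallest n/ν is G → limiting reagent.
n(L) = (2/3) × 8.696 = 5.797 mol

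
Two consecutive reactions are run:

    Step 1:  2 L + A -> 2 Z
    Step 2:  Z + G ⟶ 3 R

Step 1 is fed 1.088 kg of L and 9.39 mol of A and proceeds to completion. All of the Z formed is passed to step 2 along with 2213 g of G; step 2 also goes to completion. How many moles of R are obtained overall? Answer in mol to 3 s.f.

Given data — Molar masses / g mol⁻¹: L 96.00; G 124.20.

Step 1:
n(L) = 1.088×1000 / 96.00 = 11.33 mol
n(A) = 9.390 mol
n/ν for L = 11.33/2 = 5.665
n/ν for A = 9.390/1 = 9.390
Smallest n/ν is L → limiting reagent.
n(Z) produced = (2/2) × 11.33 = 11.33 mol
Step 2:
n(Z) available = 11.33 mol
n(G) = 2213 / 124.20 = 17.82 mol
n/ν for Z = 11.33/1 = 11.33
n/ν for G = 17.82/1 = 17.82
Smallest n/ν is Z → limiting reagent.
n(R) = (3/1) × 11.33 = 33.99 mol

34.0 mol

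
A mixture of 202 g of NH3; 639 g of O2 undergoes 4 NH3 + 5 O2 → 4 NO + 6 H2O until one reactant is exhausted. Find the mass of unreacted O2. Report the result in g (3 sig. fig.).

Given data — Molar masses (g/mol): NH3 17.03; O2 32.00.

165 g

n(NH3) = 202.0 / 17.03 = 11.86 mol
n(O2) = 639.0 / 32.00 = 19.97 mol
n/ν for NH3 = 11.86/4 = 2.965
n/ν for O2 = 19.97/5 = 3.994
Smallest n/ν is NH3 → limiting reagent.
O2 consumed = (5/4) × 11.86 = 14.83 mol
O2 remaining = 19.97 − 14.83 = 5.140 mol
mass = 5.140 × 32.00 = 164.5 g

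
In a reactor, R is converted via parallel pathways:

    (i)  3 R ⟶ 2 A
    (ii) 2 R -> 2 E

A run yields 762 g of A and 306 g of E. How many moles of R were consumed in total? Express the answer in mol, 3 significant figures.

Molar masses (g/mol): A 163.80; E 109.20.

9.78 mol

n(A) = 762 / 163.80 = 4.652 mol
n(E) = 306 / 109.20 = 2.802 mol
n(R) via (i) = (3/2)×4.652 = 6.978 mol
n(R) via (ii) = (2/2)×2.802 = 2.802 mol
total n(R) = 6.978 + 2.802 = 9.780 mol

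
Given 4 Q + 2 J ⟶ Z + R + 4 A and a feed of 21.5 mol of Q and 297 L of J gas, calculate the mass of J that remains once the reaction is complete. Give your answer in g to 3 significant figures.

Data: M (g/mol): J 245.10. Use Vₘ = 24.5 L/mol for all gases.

336 g

n(Q) = 21.50 mol
n(J) = 297.0 / 24.5 = 12.12 mol
n/ν for Q = 21.50/4 = 5.375
n/ν for J = 12.12/2 = 6.060
Smallest n/ν is Q → limiting reagent.
J consumed = (2/4) × 21.50 = 10.75 mol
J remaining = 12.12 − 10.75 = 1.370 mol
mass = 1.370 × 245.10 = 335.8 g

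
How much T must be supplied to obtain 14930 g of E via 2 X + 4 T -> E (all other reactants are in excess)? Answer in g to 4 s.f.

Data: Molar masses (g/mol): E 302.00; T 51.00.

10090 g

n(E) = 14930 / 302.00 = 49.44 mol
n(T) = (4/1) × 49.44 = 197.8 mol
mass = 197.8 × 51.00 = 10090 g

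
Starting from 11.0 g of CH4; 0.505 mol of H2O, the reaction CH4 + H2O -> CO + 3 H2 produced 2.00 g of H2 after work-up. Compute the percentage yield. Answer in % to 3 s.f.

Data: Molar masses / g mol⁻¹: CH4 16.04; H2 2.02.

n(CH4) = 11.00 / 16.04 = 0.6858 mol
n(H2O) = 0.5050 mol
n/ν → CH4: 0.6858, H2O: 0.5050; H2O is limiting.
theoretical n(H2) = (3/1) × 0.5050 = 1.515 mol → 3.060 g
% yield = 2.00 / 3.060 × 100 = 65.36 %

65.4 %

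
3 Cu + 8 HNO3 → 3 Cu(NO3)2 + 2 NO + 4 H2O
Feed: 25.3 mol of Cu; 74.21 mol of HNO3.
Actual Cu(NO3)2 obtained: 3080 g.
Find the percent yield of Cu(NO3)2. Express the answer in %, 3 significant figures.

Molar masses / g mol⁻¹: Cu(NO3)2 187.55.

n(Cu) = 25.30 mol
n(HNO3) = 74.21 mol
n/ν → Cu: 8.433, HNO3: 9.276; Cu is limiting.
theoretical n(Cu(NO3)2) = (3/3) × 25.30 = 25.30 mol → 4745 g
% yield = 3080 / 4745 × 100 = 64.91 %

64.9 %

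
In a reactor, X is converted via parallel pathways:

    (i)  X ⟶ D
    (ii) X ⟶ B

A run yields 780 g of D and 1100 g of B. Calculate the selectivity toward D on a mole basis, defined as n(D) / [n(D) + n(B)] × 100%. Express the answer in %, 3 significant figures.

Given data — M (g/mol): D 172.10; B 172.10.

41.5 %

n(D) = 780 / 172.10 = 4.532 mol
n(B) = 1100 / 172.10 = 6.392 mol
selectivity = 4.532/(4.532+6.392) × 100 = 41.49 %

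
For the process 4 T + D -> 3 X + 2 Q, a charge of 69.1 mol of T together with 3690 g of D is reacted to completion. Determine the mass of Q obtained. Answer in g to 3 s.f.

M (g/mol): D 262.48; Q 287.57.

8090 g

n(T) = 69.10 mol
n(D) = 3690 / 262.48 = 14.06 mol
n/ν for T = 69.10/4 = 17.28
n/ν for D = 14.06/1 = 14.06
Smallest n/ν is D → limiting reagent.
n(Q) = (2/1) × 14.06 = 28.12 mol
mass = 28.12 × 287.57 = 8086 g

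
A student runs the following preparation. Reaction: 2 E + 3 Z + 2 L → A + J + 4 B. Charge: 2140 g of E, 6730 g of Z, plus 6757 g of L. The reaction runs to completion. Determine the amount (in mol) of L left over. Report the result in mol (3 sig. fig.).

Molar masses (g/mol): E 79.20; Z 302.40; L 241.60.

n(E) = 2140 / 79.20 = 27.02 mol
n(Z) = 6730 / 302.40 = 22.26 mol
n(L) = 6757 / 241.60 = 27.97 mol
n/ν for E = 27.02/2 = 13.51
n/ν for Z = 22.26/3 = 7.420
n/ν for L = 27.97/2 = 13.99
Smallest n/ν is Z → limiting reagent.
L consumed = (2/3) × 22.26 = 14.84 mol
L remaining = 27.97 − 14.84 = 13.13 mol

13.1 mol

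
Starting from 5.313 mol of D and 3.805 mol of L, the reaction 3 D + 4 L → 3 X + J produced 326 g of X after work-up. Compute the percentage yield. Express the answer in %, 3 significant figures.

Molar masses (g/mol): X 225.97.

50.6 %

n(D) = 5.313 mol
n(L) = 3.805 mol
n/ν for D = 5.313/3 = 1.771
n/ν for L = 3.805/4 = 0.9513
Smallest n/ν is L → limiting reagent.
theoretical n(X) = (3/4) × 3.805 = 2.854 mol → 644.9 g
% yield = 326 / 644.9 × 100 = 50.55 %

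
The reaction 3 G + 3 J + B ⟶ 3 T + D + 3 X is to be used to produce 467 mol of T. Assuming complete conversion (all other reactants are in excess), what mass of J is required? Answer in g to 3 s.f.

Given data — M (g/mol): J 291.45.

136000 g

n(T) = 467.0 mol
n(J) = (3/3) × 467.0 = 467.0 mol
mass = 467.0 × 291.45 = 136100 g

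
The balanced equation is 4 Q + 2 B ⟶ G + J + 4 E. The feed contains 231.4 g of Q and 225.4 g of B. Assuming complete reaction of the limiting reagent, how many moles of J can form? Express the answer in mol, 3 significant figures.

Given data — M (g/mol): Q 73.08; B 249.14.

0.452 mol

n(Q) = 231.4 / 73.08 = 3.166 mol
n(B) = 225.4 / 249.14 = 0.9047 mol
n/ν for Q = 3.166/4 = 0.7915
n/ν for B = 0.9047/2 = 0.4524
Smallest n/ν is B → limiting reagent.
n(J) = (1/2) × 0.9047 = 0.4524 mol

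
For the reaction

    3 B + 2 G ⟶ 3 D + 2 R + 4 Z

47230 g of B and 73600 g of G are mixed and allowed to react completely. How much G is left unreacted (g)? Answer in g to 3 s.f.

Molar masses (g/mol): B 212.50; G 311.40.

27500 g

n(B) = 47230 / 212.50 = 222.3 mol
n(G) = 73600 / 311.40 = 236.4 mol
n/ν → B: 74.10, G: 118.2; B is limiting.
G consumed = (2/3) × 222.3 = 148.2 mol
G remaining = 236.4 − 148.2 = 88.20 mol
mass = 88.20 × 311.40 = 27470 g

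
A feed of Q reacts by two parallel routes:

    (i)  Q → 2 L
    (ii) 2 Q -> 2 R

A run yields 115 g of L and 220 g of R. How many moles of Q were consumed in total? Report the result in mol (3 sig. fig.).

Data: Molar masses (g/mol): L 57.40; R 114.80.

n(L) = 115 / 57.40 = 2.003 mol
n(R) = 220 / 114.80 = 1.916 mol
n(Q) via (i) = (1/2)×2.003 = 1.002 mol
n(Q) via (ii) = (2/2)×1.916 = 1.916 mol
total n(Q) = 1.002 + 1.916 = 2.918 mol

2.92 mol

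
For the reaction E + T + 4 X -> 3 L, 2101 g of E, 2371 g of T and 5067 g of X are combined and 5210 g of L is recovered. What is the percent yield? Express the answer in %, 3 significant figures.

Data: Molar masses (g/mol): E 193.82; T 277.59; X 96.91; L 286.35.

71.0 %

n(E) = 2101 / 193.82 = 10.84 mol
n(T) = 2371 / 277.59 = 8.541 mol
n(X) = 5067 / 96.91 = 52.29 mol
n/ν → E: 10.84, T: 8.541, X: 13.07; T is limiting.
theoretical n(L) = (3/1) × 8.541 = 25.62 mol → 7336 g
% yield = 5210 / 7336 × 100 = 71.02 %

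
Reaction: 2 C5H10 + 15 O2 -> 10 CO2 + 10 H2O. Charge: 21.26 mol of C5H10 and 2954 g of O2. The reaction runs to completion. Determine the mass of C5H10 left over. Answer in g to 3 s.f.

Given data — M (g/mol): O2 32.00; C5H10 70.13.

628 g

n(C5H10) = 21.26 mol
n(O2) = 2954 / 32.00 = 92.31 mol
n/ν for C5H10 = 21.26/2 = 10.63
n/ν for O2 = 92.31/15 = 6.154
Smallest n/ν is O2 → limiting reagent.
C5H10 consumed = (2/15) × 92.31 = 12.31 mol
C5H10 remaining = 21.26 − 12.31 = 8.950 mol
mass = 8.950 × 70.13 = 627.7 g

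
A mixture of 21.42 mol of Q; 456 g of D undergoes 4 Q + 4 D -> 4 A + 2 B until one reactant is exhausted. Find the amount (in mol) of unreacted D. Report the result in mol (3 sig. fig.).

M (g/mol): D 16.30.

n(Q) = 21.42 mol
n(D) = 456.0 / 16.30 = 27.98 mol
n/ν for Q = 21.42/4 = 5.355
n/ν for D = 27.98/4 = 6.995
Smallest n/ν is Q → limiting reagent.
D consumed = (4/4) × 21.42 = 21.42 mol
D remaining = 27.98 − 21.42 = 6.560 mol

6.56 mol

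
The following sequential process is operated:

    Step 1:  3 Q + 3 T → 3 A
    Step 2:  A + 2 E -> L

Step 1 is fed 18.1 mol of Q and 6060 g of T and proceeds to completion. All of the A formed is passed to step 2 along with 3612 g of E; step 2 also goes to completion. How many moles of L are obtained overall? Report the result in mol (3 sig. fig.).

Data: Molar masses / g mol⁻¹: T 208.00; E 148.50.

Step 1:
n(Q) = 18.10 mol
n(T) = 6060 / 208.00 = 29.13 mol
n/ν for Q = 18.10/3 = 6.033
n/ν for T = 29.13/3 = 9.710
Smallest n/ν is Q → limiting reagent.
n(A) produced = (3/3) × 18.10 = 18.10 mol
Step 2:
n(A) available = 18.10 mol
n(E) = 3612 / 148.50 = 24.32 mol
n/ν for A = 18.10/1 = 18.10
n/ν for E = 24.32/2 = 12.16
Smallest n/ν is E → limiting reagent.
n(L) = (1/2) × 24.32 = 12.16 mol

12.2 mol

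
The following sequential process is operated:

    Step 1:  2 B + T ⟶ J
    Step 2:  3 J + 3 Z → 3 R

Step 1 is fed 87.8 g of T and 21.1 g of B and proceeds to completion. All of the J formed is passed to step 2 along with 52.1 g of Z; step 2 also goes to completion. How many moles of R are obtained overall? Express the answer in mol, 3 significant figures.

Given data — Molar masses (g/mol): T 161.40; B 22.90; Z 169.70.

Step 1:
n(T) = 87.80 / 161.40 = 0.5440 mol
n(B) = 21.10 / 22.90 = 0.9214 mol
n/ν → T: 0.5440, B: 0.4607; B is limiting.
n(J) produced = (1/2) × 0.9214 = 0.4607 mol
Step 2:
n(J) available = 0.4607 mol
n(Z) = 52.10 / 169.70 = 0.3070 mol
n/ν → J: 0.1536, Z: 0.1023; Z is limiting.
n(R) = (3/3) × 0.3070 = 0.3070 mol

0.307 mol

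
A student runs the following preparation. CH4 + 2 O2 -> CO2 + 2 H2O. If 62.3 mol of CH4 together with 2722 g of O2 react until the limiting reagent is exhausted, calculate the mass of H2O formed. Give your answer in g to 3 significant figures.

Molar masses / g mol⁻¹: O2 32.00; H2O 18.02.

n(CH4) = 62.30 mol
n(O2) = 2722 / 32.00 = 85.06 mol
n/ν → CH4: 62.30, O2: 42.53; O2 is limiting.
n(H2O) = (2/2) × 85.06 = 85.06 mol
mass = 85.06 × 18.02 = 1533 g

1530 g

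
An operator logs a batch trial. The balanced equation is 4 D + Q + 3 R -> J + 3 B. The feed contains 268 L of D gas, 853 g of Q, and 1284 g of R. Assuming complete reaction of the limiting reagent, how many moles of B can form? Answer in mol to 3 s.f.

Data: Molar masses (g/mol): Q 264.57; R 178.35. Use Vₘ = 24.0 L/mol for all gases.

7.20 mol

n(D) = 268.0 / 24.0 = 11.17 mol
n(Q) = 853.0 / 264.57 = 3.224 mol
n(R) = 1284 / 178.35 = 7.199 mol
n/ν → D: 2.793, Q: 3.224, R: 2.400; R is limiting.
n(B) = (3/3) × 7.199 = 7.199 mol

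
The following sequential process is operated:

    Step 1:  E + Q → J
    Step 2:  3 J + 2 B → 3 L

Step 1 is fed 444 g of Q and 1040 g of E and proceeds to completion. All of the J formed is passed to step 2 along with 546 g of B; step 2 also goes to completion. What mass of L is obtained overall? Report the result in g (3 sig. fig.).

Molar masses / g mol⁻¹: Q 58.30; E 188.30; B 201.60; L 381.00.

1550 g

Step 1:
n(Q) = 444.0 / 58.30 = 7.616 mol
n(E) = 1040 / 188.30 = 5.523 mol
n/ν for Q = 7.616/1 = 7.616
n/ν for E = 5.523/1 = 5.523
Smallest n/ν is E → limiting reagent.
n(J) produced = (1/1) × 5.523 = 5.523 mol
Step 2:
n(J) available = 5.523 mol
n(B) = 546.0 / 201.60 = 2.708 mol
n/ν for J = 5.523/3 = 1.841
n/ν for B = 2.708/2 = 1.354
Smallest n/ν is B → limiting reagent.
n(L) = (3/2) × 2.708 = 4.062 mol
mass = 4.062 × 381.00 = 1548 g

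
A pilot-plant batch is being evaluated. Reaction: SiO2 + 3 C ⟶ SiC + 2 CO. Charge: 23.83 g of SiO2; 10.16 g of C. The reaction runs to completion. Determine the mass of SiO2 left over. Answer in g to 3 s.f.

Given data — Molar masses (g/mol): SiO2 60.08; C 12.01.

6.89 g

n(SiO2) = 23.83 / 60.08 = 0.3966 mol
n(C) = 10.16 / 12.01 = 0.8460 mol
n/ν for SiO2 = 0.3966/1 = 0.3966
n/ν for C = 0.8460/3 = 0.2820
Smallest n/ν is C → limiting reagent.
SiO2 consumed = (1/3) × 0.8460 = 0.2820 mol
SiO2 remaining = 0.3966 − 0.2820 = 0.1146 mol
mass = 0.1146 × 60.08 = 6.885 g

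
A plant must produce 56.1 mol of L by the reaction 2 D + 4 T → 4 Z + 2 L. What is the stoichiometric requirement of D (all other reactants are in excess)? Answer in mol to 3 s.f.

56.1 mol

n(L) = 56.10 mol
n(D) = (2/2) × 56.10 = 56.10 mol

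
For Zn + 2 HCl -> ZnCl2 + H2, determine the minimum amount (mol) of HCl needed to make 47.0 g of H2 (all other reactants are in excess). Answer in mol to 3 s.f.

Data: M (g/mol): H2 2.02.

n(H2) = 47.0 / 2.02 = 23.27 mol
n(HCl) = (2/1) × 23.27 = 46.54 mol

46.5 mol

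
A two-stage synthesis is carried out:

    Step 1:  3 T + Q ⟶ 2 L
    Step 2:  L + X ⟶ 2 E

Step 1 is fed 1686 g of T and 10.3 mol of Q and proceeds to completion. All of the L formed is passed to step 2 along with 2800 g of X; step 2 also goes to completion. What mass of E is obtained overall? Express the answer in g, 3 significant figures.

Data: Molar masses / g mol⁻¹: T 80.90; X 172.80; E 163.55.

4540 g

Step 1:
n(T) = 1686 / 80.90 = 20.84 mol
n(Q) = 10.30 mol
n/ν → T: 6.947, Q: 10.30; T is limiting.
n(L) produced = (2/3) × 20.84 = 13.89 mol
Step 2:
n(L) available = 13.89 mol
n(X) = 2800 / 172.80 = 16.20 mol
n/ν → L: 13.89, X: 16.20; L is limiting.
n(E) = (2/1) × 13.89 = 27.78 mol
mass = 27.78 × 163.55 = 4543 g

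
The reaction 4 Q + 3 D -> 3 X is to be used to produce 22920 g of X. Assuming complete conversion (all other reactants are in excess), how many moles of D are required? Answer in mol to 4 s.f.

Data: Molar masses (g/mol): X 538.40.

42.57 mol

n(X) = 22920 / 538.40 = 42.57 mol
n(D) = (3/3) × 42.57 = 42.57 mol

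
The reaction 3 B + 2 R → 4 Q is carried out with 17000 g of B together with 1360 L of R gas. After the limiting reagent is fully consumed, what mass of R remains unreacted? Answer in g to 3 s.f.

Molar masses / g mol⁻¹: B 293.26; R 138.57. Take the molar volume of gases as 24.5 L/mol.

2340 g

n(B) = 17000 / 293.26 = 57.97 mol
n(R) = 1360 / 24.5 = 55.51 mol
n/ν for B = 57.97/3 = 19.32
n/ν for R = 55.51/2 = 27.76
Smallest n/ν is B → limiting reagent.
R consumed = (2/3) × 57.97 = 38.65 mol
R remaining = 55.51 − 38.65 = 16.86 mol
mass = 16.86 × 138.57 = 2336 g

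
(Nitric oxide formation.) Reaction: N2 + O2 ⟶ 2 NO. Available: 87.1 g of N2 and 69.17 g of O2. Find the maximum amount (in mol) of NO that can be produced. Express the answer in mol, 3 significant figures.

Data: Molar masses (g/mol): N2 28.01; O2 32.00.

4.32 mol

n(N2) = 87.10 / 28.01 = 3.110 mol
n(O2) = 69.17 / 32.00 = 2.162 mol
n/ν → N2: 3.110, O2: 2.162; O2 is limiting.
n(NO) = (2/1) × 2.162 = 4.324 mol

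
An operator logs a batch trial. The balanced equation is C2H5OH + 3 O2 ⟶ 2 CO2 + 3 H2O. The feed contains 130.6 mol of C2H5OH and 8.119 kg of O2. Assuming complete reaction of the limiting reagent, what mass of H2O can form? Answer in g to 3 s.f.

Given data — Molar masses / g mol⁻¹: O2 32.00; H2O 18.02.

4570 g

n(C2H5OH) = 130.6 mol
n(O2) = 8.119×1000 / 32.00 = 253.7 mol
n/ν → C2H5OH: 130.6, O2: 84.57; O2 is limiting.
n(H2O) = (3/3) × 253.7 = 253.7 mol
mass = 253.7 × 18.02 = 4572 g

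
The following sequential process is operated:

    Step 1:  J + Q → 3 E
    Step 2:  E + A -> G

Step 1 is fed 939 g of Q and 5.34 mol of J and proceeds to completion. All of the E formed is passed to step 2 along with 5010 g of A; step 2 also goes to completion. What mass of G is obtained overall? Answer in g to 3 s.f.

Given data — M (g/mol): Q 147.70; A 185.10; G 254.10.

4070 g

Step 1:
n(Q) = 939.0 / 147.70 = 6.357 mol
n(J) = 5.340 mol
n/ν for Q = 6.357/1 = 6.357
n/ν for J = 5.340/1 = 5.340
Smallest n/ν is J → limiting reagent.
n(E) produced = (3/1) × 5.340 = 16.02 mol
Step 2:
n(E) available = 16.02 mol
n(A) = 5010 / 185.10 = 27.07 mol
n/ν for E = 16.02/1 = 16.02
n/ν for A = 27.07/1 = 27.07
Smallest n/ν is E → limiting reagent.
n(G) = (1/1) × 16.02 = 16.02 mol
mass = 16.02 × 254.10 = 4071 g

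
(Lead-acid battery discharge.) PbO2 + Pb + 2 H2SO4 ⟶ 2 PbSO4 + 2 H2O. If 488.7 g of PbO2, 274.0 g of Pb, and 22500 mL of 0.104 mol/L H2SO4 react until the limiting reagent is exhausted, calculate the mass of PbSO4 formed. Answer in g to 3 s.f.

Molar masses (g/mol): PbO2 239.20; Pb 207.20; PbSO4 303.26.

710 g

n(PbO2) = 488.7 / 239.20 = 2.043 mol
n(Pb) = 274.0 / 207.20 = 1.322 mol
n(H2SO4) = 0.104 × 22500/1000 = 2.340 mol
n/ν for PbO2 = 2.043/1 = 2.043
n/ν for Pb = 1.322/1 = 1.322
n/ν for H2SO4 = 2.340/2 = 1.170
Smallest n/ν is H2SO4 → limiting reagent.
n(PbSO4) = (2/2) × 2.340 = 2.340 mol
mass = 2.340 × 303.26 = 709.6 g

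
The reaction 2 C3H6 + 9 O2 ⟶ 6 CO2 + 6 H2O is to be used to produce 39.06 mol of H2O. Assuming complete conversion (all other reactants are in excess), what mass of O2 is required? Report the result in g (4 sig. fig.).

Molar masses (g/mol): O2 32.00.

1875 g

n(H2O) = 39.06 mol
n(O2) = (9/6) × 39.06 = 58.59 mol
mass = 58.59 × 32.00 = 1875 g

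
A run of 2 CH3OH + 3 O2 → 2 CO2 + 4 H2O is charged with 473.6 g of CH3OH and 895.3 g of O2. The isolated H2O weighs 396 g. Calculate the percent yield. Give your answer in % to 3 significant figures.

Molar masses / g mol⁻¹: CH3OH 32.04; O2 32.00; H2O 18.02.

74.3 %

n(CH3OH) = 473.6 / 32.04 = 14.78 mol
n(O2) = 895.3 / 32.00 = 27.98 mol
n/ν for CH3OH = 14.78/2 = 7.390
n/ν for O2 = 27.98/3 = 9.327
Smallest n/ν is CH3OH → limiting reagent.
theoretical n(H2O) = (4/2) × 14.78 = 29.56 mol → 532.7 g
% yield = 396 / 532.7 × 100 = 74.34 %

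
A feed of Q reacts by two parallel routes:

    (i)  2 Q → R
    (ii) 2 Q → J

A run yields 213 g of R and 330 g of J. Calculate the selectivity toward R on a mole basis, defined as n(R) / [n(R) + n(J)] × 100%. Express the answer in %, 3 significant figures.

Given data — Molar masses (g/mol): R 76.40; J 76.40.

n(R) = 213 / 76.40 = 2.788 mol
n(J) = 330 / 76.40 = 4.319 mol
selectivity = 2.788/(2.788+4.319) × 100 = 39.23 %

39.2 %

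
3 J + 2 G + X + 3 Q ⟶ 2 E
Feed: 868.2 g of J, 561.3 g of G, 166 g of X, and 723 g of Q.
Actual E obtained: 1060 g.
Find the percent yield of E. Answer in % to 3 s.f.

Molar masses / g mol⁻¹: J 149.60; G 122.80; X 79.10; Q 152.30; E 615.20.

n(J) = 868.2 / 149.60 = 5.803 mol
n(G) = 561.3 / 122.80 = 4.571 mol
n(X) = 166.0 / 79.10 = 2.099 mol
n(Q) = 723.0 / 152.30 = 4.747 mol
n/ν → J: 1.934, G: 2.286, X: 2.099, Q: 1.582; Q is limiting.
theoretical n(E) = (2/3) × 4.747 = 3.165 mol → 1947 g
% yield = 1060 / 1947 × 100 = 54.44 %

54.4 %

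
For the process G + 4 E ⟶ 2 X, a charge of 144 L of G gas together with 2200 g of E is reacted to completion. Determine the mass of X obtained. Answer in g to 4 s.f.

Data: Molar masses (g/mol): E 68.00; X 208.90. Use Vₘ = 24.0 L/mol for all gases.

n(G) = 144.0 / 24.0 = 6.000 mol
n(E) = 2200 / 68.00 = 32.35 mol
n/ν for G = 6.000/1 = 6.000
n/ν for E = 32.35/4 = 8.088
Smallest n/ν is G → limiting reagent.
n(X) = (2/1) × 6.000 = 12.00 mol
mass = 12.00 × 208.90 = 2507 g

2507 g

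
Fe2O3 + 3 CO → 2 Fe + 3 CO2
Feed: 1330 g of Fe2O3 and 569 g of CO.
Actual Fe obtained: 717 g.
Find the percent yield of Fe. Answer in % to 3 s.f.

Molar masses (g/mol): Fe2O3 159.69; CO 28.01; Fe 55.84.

n(Fe2O3) = 1330 / 159.69 = 8.329 mol
n(CO) = 569.0 / 28.01 = 20.31 mol
n/ν for Fe2O3 = 8.329/1 = 8.329
n/ν for CO = 20.31/3 = 6.770
Smallest n/ν is CO → limiting reagent.
theoretical n(Fe) = (2/3) × 20.31 = 13.54 mol → 756.1 g
% yield = 717 / 756.1 × 100 = 94.83 %

94.8 %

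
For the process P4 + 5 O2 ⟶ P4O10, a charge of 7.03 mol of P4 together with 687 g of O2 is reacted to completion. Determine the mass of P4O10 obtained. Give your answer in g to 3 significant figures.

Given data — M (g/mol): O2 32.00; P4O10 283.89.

n(P4) = 7.030 mol
n(O2) = 687.0 / 32.00 = 21.47 mol
n/ν for P4 = 7.030/1 = 7.030
n/ν for O2 = 21.47/5 = 4.294
Smallest n/ν is O2 → limiting reagent.
n(P4O10) = (1/5) × 21.47 = 4.294 mol
mass = 4.294 × 283.89 = 1219 g

1220 g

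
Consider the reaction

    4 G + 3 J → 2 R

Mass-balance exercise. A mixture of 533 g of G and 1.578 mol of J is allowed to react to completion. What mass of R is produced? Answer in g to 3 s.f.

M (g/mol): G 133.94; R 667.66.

702 g

n(G) = 533.0 / 133.94 = 3.979 mol
n(J) = 1.578 mol
n/ν → G: 0.9948, J: 0.5260; J is limiting.
n(R) = (2/3) × 1.578 = 1.052 mol
mass = 1.052 × 667.66 = 702.4 g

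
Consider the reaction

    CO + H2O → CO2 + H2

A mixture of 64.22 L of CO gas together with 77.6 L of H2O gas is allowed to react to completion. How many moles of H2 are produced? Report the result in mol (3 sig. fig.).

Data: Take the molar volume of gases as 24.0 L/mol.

2.68 mol

n(CO) = 64.22 / 24.0 = 2.676 mol
n(H2O) = 77.60 / 24.0 = 3.233 mol
n/ν for CO = 2.676/1 = 2.676
n/ν for H2O = 3.233/1 = 3.233
Smallest n/ν is CO → limiting reagent.
n(H2) = (1/1) × 2.676 = 2.676 mol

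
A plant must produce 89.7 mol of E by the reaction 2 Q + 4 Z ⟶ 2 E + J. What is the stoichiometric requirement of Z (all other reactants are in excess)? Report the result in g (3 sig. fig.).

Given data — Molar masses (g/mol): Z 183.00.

n(E) = 89.70 mol
n(Z) = (4/2) × 89.70 = 179.4 mol
mass = 179.4 × 183.00 = 32830 g

32800 g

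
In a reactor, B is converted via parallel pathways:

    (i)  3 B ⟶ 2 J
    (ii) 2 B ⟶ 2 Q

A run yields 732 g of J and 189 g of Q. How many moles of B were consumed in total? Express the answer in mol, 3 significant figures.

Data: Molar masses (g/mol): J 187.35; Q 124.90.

7.37 mol

n(J) = 732 / 187.35 = 3.907 mol
n(Q) = 189 / 124.90 = 1.513 mol
n(B) via (i) = (3/2)×3.907 = 5.861 mol
n(B) via (ii) = (2/2)×1.513 = 1.513 mol
total n(B) = 5.861 + 1.513 = 7.374 mol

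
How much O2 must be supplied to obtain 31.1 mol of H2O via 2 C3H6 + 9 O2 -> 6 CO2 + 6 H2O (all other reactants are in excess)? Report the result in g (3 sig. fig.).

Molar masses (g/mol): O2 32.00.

n(H2O) = 31.10 mol
n(O2) = (9/6) × 31.10 = 46.65 mol
mass = 46.65 × 32.00 = 1493 g

1490 g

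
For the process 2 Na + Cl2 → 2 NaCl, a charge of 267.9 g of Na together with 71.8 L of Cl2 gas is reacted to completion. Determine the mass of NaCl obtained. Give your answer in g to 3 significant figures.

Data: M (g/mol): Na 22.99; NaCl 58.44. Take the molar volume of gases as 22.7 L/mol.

n(Na) = 267.9 / 22.99 = 11.65 mol
n(Cl2) = 71.80 / 22.7 = 3.163 mol
n/ν for Na = 11.65/2 = 5.825
n/ν for Cl2 = 3.163/1 = 3.163
Smallest n/ν is Cl2 → limiting reagent.
n(NaCl) = (2/1) × 3.163 = 6.326 mol
mass = 6.326 × 58.44 = 369.7 g

370 g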